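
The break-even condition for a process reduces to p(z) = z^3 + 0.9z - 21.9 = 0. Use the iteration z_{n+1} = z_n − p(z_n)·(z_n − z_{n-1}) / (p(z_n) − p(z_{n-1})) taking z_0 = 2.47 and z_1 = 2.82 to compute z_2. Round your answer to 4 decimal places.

2.6802

p(2.47) = -4.607777, p(2.82) = 3.063768
z_2 = 2.820000 − 3.063768·(2.820000 − 2.470000) / (3.063768 − (-4.607777)) = 2.820000 − (1.072319)/(7.671545) = 2.680221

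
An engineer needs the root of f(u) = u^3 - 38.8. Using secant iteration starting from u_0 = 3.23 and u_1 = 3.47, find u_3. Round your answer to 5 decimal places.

f(3.23) = -5.1017330, f(3.47) = 2.9819230
u_2 = 3.4700000 − 2.9819230·(3.4700000 − 3.2300000) / (2.9819230 − (-5.1017330)) = 3.4700000 − (0.7156615)/(8.0836560) = 3.3814681
f(3.3814681) = -0.1351901
u_3 = 3.3814681 − (-0.1351901)·(3.3814681 − 3.4700000) / (-0.1351901 − 2.9819230) = 3.3814681 − (0.0119686)/(-3.1171131) = 3.3853077

3.38531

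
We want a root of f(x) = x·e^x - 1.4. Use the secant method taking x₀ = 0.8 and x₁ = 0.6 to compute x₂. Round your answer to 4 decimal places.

f(0.8) = 0.380433, f(0.6) = -0.306729
x₂ = 0.600000 − (-0.306729)·(0.600000 − 0.800000) / (-0.306729 − 0.380433) = 0.600000 − (0.061346)/(-0.687161) = 0.689274

0.6893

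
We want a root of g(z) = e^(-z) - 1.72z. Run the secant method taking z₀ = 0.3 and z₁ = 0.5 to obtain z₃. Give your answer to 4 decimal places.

g(0.3) = 0.224818, g(0.5) = -0.253469
z₂ = 0.500000 − (-0.253469)·(0.500000 − 0.300000) / (-0.253469 − 0.224818) = 0.500000 − (-0.050694)/(-0.478288) = 0.394010
g(0.394010) = -0.003349
z₃ = 0.394010 − (-0.003349)·(0.394010 − 0.500000) / (-0.003349 − (-0.253469)) = 0.394010 − (0.000355)/(0.250120) = 0.392590

0.3926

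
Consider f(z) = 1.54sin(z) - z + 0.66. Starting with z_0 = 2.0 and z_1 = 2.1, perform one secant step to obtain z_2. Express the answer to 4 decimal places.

2.0353

f(2.0) = 0.060318, f(2.1) = -0.110658
z_2 = 2.100000 − (-0.110658)·(2.100000 − 2.000000) / (-0.110658 − 0.060318) = 2.100000 − (-0.011066)/(-0.170976) = 2.035279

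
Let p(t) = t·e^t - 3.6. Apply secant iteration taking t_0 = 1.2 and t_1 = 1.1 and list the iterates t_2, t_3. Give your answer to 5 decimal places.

p(1.2) = 0.3841403, p(1.1) = -0.2954174
t_2 = 1.1000000 − (-0.2954174)·(1.1000000 − 1.2000000) / (-0.2954174 − 0.3841403) = 1.1000000 − (0.0295417)/(-0.6795577) = 1.1434720
p(1.1434720) = -0.0121926
t_3 = 1.1434720 − (-0.0121926)·(1.1434720 − 1.1000000) / (-0.0121926 − (-0.2954174)) = 1.1434720 − (-0.0005300)/(0.2832248) = 1.1453434

1.14347, 1.14534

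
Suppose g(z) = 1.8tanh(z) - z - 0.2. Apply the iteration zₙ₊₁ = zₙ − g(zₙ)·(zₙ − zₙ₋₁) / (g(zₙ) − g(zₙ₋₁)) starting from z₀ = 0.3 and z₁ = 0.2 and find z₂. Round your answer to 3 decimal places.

g(0.3) = 0.02436, g(0.2) = -0.04472
z₂ = 0.20000 − (-0.04472)·(0.20000 − 0.30000) / (-0.04472 − 0.02436) = 0.20000 − (0.00447)/(-0.06909) = 0.26474

0.265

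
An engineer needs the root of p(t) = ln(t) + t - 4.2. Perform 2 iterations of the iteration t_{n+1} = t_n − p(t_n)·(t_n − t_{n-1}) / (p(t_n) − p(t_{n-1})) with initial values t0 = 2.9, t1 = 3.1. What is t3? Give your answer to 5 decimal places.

p(2.9) = -0.2352893, p(3.1) = 0.0314021
t2 = 3.1000000 − 0.0314021·(3.1000000 − 2.9000000) / (0.0314021 − (-0.2352893)) = 3.1000000 − (0.0062804)/(0.2666914) = 3.0764506
p(3.0764506) = 0.0002271
t3 = 3.0764506 − 0.0002271·(3.0764506 − 3.1000000) / (0.0002271 − 0.0314021) = 3.0764506 − (-0.0000053)/(-0.0311750) = 3.0762790

3.07628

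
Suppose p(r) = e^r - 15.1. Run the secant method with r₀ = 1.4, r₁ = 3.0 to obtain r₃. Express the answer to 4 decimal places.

p(1.4) = -11.044800, p(3.0) = 4.985537
r₂ = 3.000000 − 4.985537·(3.000000 − 1.400000) / (4.985537 − (-11.044800)) = 3.000000 − (7.976859)/(16.030337) = 2.502390
p(2.502390) = -2.888357
r₃ = 2.502390 − (-2.888357)·(2.502390 − 3.000000) / (-2.888357 − 4.985537) = 2.502390 − (1.437276)/(-7.873894) = 2.684927

2.6849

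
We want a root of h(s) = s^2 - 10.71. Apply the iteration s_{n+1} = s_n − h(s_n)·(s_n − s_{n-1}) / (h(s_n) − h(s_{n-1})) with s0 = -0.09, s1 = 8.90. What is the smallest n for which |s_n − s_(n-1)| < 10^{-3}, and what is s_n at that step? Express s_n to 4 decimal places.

n = 8, s_n = 3.2726

h(-0.09) = -10.701900, h(8.90) = 68.500000
s2 = 8.900000 − 68.500000·(8.990000)/(79.201900) = 1.124745;  |Δ| = 7.775255
h(1.124745) = -9.444950
s3 = 1.124745 − (-9.444950)·(-7.775255)/(-77.944950) = 2.066908;  |Δ| = 0.942164
h(2.066908) = -6.437890
s4 = 2.066908 − (-6.437890)·(0.942164)/(3.007059) = 4.084011;  |Δ| = 2.017102
h(4.084011) = 5.969142
s5 = 4.084011 − 5.969142·(2.017102)/(12.407033) = 3.113563;  |Δ| = 0.970447
h(3.113563) = -1.015724
s6 = 3.113563 − (-1.015724)·(-0.970447)/(-6.984866) = 3.254684;  |Δ| = 0.141120
h(3.254684) = -0.117035
s7 = 3.254684 − (-0.117035)·(0.141120)/(0.898689) = 3.273061;  |Δ| = 0.018378
h(3.273061) = 0.002931
s8 = 3.273061 − 0.002931·(0.018378)/(0.119966) = 3.272612;  |Δ| = 0.000449
|s8 − s7| = 0.000449 < 10^{-3}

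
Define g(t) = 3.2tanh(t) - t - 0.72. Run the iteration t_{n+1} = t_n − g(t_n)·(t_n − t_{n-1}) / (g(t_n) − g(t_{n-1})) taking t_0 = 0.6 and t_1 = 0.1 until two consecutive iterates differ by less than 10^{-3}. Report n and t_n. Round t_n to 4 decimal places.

g(0.6) = 0.398559, g(0.1) = -0.501062
t_2 = 0.100000 − (-0.501062)·(-0.500000)/(-0.899621) = 0.378485;  |Δ| = 0.278485
g(0.378485) = 0.057967
t_3 = 0.378485 − 0.057967·(0.278485)/(0.559029) = 0.349609;  |Δ| = 0.028877
g(0.349609) = 0.005682
t_4 = 0.349609 − 0.005682·(-0.028877)/(-0.052285) = 0.346470;  |Δ| = 0.003138
g(0.346470) = -0.000097
t_5 = 0.346470 − (-0.000097)·(-0.003138)/(-0.005780) = 0.346523;  |Δ| = 0.000053
|t_5 − t_4| = 0.000053 < 10^{-3}

n = 5, t_n = 0.3465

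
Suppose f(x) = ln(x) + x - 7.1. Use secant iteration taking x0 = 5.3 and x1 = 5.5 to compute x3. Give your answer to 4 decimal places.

5.4115

f(5.3) = -0.132293, f(5.5) = 0.104748
x2 = 5.500000 − 0.104748·(5.500000 − 5.300000) / (0.104748 − (-0.132293)) = 5.500000 − (0.020950)/(0.237041) = 5.411620
f(5.411620) = 0.000169
x3 = 5.411620 − 0.000169·(5.411620 − 5.500000) / (0.000169 − 0.104748) = 5.411620 − (-0.000015)/(-0.104579) = 5.411478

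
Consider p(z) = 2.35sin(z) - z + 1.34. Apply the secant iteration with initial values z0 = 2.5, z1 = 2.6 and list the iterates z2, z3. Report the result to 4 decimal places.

p(2.5) = 0.246410, p(2.6) = -0.048572
z2 = 2.600000 − (-0.048572)·(2.600000 − 2.500000) / (-0.048572 − 0.246410) = 2.600000 − (-0.004857)/(-0.294981) = 2.583534
p(2.583534) = 0.000886
z3 = 2.583534 − 0.000886·(2.583534 − 2.600000) / (0.000886 − (-0.048572)) = 2.583534 − (-0.000015)/(0.049458) = 2.583829

2.5835, 2.5838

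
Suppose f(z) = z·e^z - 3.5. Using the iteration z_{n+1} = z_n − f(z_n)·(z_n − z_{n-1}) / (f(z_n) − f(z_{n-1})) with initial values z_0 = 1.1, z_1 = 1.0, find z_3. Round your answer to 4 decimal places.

1.1300

f(1.1) = -0.195417, f(1.0) = -0.781718
z_2 = 1.000000 − (-0.781718)·(1.000000 − 1.100000) / (-0.781718 − (-0.195417)) = 1.000000 − (0.078172)/(-0.586301) = 1.133331
f(1.133331) = 0.020107
z_3 = 1.133331 − 0.020107·(1.133331 − 1.000000) / (0.020107 − (-0.781718)) = 1.133331 − (0.002681)/(0.801825) = 1.129987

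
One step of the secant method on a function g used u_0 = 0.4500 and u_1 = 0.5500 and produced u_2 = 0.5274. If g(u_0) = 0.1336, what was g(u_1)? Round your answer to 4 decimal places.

The secant line through (0.4500, 0.1336) and (0.5500, g(u_1)) crosses zero at u_2 = 0.5274.
So (0.4500, 0.1336), (0.5500, g(u_1)), (0.5274, 0) are collinear:
g(u_1) = 0.1336 · (0.5500 − 0.5274) / (0.4500 − 0.5274) = 0.1336 · (0.022600)/(-0.077400) = -0.039010

-0.0390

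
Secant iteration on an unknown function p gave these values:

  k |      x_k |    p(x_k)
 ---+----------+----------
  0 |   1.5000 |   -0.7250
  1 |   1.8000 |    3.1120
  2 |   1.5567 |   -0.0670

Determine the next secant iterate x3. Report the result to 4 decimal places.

x3 = 1.5567 − (-0.0670)·(1.5567 − 1.8000) / (-0.0670 − 3.1120)
   = 1.5567 − (0.016301)/(-3.179000) = 1.561828

1.5618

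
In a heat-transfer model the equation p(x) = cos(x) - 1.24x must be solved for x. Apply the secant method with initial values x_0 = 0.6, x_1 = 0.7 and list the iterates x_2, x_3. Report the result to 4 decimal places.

p(0.6) = 0.081336, p(0.7) = -0.103158
x_2 = 0.700000 − (-0.103158)·(0.700000 − 0.600000) / (-0.103158 − 0.081336) = 0.700000 − (-0.010316)/(-0.184493) = 0.644086
p(0.644086) = 0.000982
x_3 = 0.644086 − 0.000982·(0.644086 − 0.700000) / (0.000982 − (-0.103158)) = 0.644086 − (-0.000055)/(0.104140) = 0.644613

0.6441, 0.6446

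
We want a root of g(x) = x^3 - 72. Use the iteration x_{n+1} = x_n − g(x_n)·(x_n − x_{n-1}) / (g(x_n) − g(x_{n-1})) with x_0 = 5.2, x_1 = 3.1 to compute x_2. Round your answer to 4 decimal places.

3.8999

g(5.2) = 68.608000, g(3.1) = -42.209000
x_2 = 3.100000 − (-42.209000)·(3.100000 − 5.200000) / (-42.209000 − 68.608000) = 3.100000 − (88.638900)/(-110.817000) = 3.899867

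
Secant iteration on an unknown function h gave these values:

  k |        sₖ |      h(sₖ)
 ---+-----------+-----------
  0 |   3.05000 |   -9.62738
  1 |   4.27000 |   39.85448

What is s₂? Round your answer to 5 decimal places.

3.28737

s₂ = 4.27000 − 39.85448·(4.27000 − 3.05000) / (39.85448 − (-9.62738))
   = 4.27000 − (48.6224656)/(49.4818600) = 3.2873679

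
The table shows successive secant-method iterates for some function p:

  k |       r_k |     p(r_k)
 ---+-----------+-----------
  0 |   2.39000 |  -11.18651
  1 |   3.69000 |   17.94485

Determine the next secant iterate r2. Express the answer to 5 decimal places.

r2 = 3.69000 − 17.94485·(3.69000 − 2.39000) / (17.94485 − (-11.18651))
   = 3.69000 − (23.3283050)/(29.1313600) = 2.8892030

2.88920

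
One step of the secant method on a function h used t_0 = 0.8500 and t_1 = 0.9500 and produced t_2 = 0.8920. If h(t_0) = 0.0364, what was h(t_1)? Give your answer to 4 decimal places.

The secant line through (0.8500, 0.0364) and (0.9500, h(t_1)) crosses zero at t_2 = 0.8920.
So (0.8500, 0.0364), (0.9500, h(t_1)), (0.8920, 0) are collinear:
h(t_1) = 0.0364 · (0.9500 − 0.8920) / (0.8500 − 0.8920) = 0.0364 · (0.058000)/(-0.042000) = -0.050267

-0.0503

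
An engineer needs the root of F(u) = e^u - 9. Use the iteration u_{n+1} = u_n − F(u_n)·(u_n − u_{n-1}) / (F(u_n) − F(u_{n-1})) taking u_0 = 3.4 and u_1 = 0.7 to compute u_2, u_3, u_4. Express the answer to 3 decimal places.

1.375, 3.129, 1.843

F(3.4) = 20.96410, F(0.7) = -6.98625
u_2 = 0.70000 − (-6.98625)·(0.70000 − 3.40000) / (-6.98625 − 20.96410) = 0.70000 − (18.86287)/(-27.95035) = 1.37487
F(1.37487) = -5.04544
u_3 = 1.37487 − (-5.04544)·(1.37487 − 0.70000) / (-5.04544 − (-6.98625)) = 1.37487 − (-3.40502)/(1.94081) = 3.12930
F(3.12930) = 13.85795
u_4 = 3.12930 − 13.85795·(3.12930 − 1.37487) / (13.85795 − (-5.04544)) = 3.12930 − (24.31277)/(18.90338) = 1.84314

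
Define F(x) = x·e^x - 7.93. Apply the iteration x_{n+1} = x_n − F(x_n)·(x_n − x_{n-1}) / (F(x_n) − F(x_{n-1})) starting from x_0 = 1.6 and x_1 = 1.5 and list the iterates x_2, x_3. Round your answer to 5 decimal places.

1.60043, 1.60040

F(1.6) = -0.0051481, F(1.5) = -1.2074664
x_2 = 1.5000000 − (-1.2074664)·(1.5000000 − 1.6000000) / (-1.2074664 − (-0.0051481)) = 1.5000000 − (0.1207466)/(-1.2023183) = 1.6004282
F(1.6004282) = 0.0003676
x_3 = 1.6004282 − 0.0003676·(1.6004282 − 1.5000000) / (0.0003676 − (-1.2074664)) = 1.6004282 − (0.0000369)/(1.2078340) = 1.6003976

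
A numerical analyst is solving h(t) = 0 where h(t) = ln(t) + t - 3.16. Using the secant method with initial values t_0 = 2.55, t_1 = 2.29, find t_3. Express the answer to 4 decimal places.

2.3189

h(2.55) = 0.326093, h(2.29) = -0.041448
t_2 = 2.290000 − (-0.041448)·(2.290000 − 2.550000) / (-0.041448 − 0.326093) = 2.290000 − (0.010777)/(-0.367542) = 2.319321
h(2.319321) = 0.000595
t_3 = 2.319321 − 0.000595·(2.319321 − 2.290000) / (0.000595 − (-0.041448)) = 2.319321 − (0.000017)/(0.042043) = 2.318906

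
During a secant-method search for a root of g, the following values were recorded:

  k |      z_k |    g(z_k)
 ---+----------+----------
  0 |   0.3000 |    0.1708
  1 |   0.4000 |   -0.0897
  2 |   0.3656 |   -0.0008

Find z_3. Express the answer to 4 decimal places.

0.3653

z_3 = 0.3656 − (-0.0008)·(0.3656 − 0.4000) / (-0.0008 − (-0.0897))
   = 0.3656 − (0.000028)/(0.088900) = 0.365290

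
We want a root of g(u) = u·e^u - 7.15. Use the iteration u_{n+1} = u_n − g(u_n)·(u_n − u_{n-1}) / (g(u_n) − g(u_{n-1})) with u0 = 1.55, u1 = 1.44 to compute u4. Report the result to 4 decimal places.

1.5372

g(1.55) = 0.152779, g(1.44) = -1.072198
u2 = 1.440000 − (-1.072198)·(1.440000 − 1.550000) / (-1.072198 − 0.152779) = 1.440000 − (0.117942)/(-1.224977) = 1.536281
g(1.536281) = -0.010482
u3 = 1.536281 − (-0.010482)·(1.536281 − 1.440000) / (-0.010482 − (-1.072198)) = 1.536281 − (-0.001009)/(1.061716) = 1.537231
g(1.537231) = 0.000729
u4 = 1.537231 − 0.000729·(1.537231 − 1.536281) / (0.000729 − (-0.010482)) = 1.537231 − (0.000001)/(0.011211) = 1.537170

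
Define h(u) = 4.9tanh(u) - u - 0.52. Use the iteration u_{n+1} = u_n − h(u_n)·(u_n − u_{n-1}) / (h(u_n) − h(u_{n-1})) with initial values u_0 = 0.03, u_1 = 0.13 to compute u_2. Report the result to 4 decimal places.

h(0.03) = -0.403044, h(0.13) = -0.016564
u_2 = 0.130000 − (-0.016564)·(0.130000 − 0.030000) / (-0.016564 − (-0.403044)) = 0.130000 − (-0.001656)/(0.386480) = 0.134286

0.1343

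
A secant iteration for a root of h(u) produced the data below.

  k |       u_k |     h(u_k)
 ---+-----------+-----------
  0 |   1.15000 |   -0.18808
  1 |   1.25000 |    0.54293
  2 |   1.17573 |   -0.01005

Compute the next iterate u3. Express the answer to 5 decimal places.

u3 = 1.17573 − (-0.01005)·(1.17573 − 1.25000) / (-0.01005 − 0.54293)
   = 1.17573 − (0.0007464)/(-0.5529800) = 1.1770798

1.17708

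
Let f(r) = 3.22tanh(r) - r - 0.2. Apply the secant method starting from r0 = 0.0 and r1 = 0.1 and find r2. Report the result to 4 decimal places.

0.0905

f(0.0) = -0.200000, f(0.1) = 0.020931
r2 = 0.100000 − 0.020931·(0.100000 − 0.000000) / (0.020931 − (-0.200000)) = 0.100000 − (0.002093)/(0.220931) = 0.090526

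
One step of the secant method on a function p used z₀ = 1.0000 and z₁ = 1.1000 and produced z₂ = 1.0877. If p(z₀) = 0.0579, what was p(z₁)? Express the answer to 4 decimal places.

The secant line through (1.0000, 0.0579) and (1.1000, p(z₁)) crosses zero at z₂ = 1.0877.
So (1.0000, 0.0579), (1.1000, p(z₁)), (1.0877, 0) are collinear:
p(z₁) = 0.0579 · (1.1000 − 1.0877) / (1.0000 − 1.0877) = 0.0579 · (0.012300)/(-0.087700) = -0.008121

-0.0081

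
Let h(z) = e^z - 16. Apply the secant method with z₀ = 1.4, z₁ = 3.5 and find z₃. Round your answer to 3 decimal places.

2.599

h(1.4) = -11.94480, h(3.5) = 17.11545
z₂ = 3.50000 − 17.11545·(3.50000 − 1.40000) / (17.11545 − (-11.94480)) = 3.50000 − (35.94245)/(29.06025) = 2.26317
h(2.26317) = -6.38644
z₃ = 2.26317 − (-6.38644)·(2.26317 − 3.50000) / (-6.38644 − 17.11545) = 2.26317 − (7.89891)/(-23.50189) = 2.59927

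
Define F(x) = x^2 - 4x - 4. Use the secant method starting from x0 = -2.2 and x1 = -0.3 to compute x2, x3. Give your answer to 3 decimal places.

F(-2.2) = 9.64000, F(-0.3) = -2.71000
x2 = -0.30000 − (-2.71000)·(-0.30000 − (-2.20000)) / (-2.71000 − 9.64000) = -0.30000 − (-5.14900)/(-12.35000) = -0.71692
F(-0.71692) = -0.61833
x3 = -0.71692 − (-0.61833)·(-0.71692 − (-0.30000)) / (-0.61833 − (-2.71000)) = -0.71692 − (0.25780)/(2.09167) = -0.84017

-0.717, -0.840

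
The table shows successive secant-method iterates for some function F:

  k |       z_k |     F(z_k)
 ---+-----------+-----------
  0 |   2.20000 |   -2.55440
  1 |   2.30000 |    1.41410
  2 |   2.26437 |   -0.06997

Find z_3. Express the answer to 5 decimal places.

z_3 = 2.26437 − (-0.06997)·(2.26437 − 2.30000) / (-0.06997 − 1.41410)
   = 2.26437 − (0.0024930)/(-1.4840700) = 2.2660499

2.26605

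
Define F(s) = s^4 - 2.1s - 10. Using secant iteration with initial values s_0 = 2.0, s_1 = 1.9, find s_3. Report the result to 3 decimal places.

F(2.0) = 1.80000, F(1.9) = -0.95790
s_2 = 1.90000 − (-0.95790)·(1.90000 − 2.00000) / (-0.95790 − 1.80000) = 1.90000 − (0.09579)/(-2.75790) = 1.93473
F(1.93473) = -0.05146
s_3 = 1.93473 − (-0.05146)·(1.93473 − 1.90000) / (-0.05146 − (-0.95790)) = 1.93473 − (-0.00179)/(0.90644) = 1.93670

1.937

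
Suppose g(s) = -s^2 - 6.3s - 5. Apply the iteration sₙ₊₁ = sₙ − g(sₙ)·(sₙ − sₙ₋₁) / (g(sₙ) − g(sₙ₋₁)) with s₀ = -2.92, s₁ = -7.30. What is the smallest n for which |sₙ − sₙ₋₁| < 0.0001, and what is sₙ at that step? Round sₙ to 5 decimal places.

n = 8, sₙ = -5.36867

g(-2.92) = 4.8696000, g(-7.30) = -12.3000000
s₂ = -7.3000000 − (-12.3000000)·(-4.3800000)/(-17.1696000) = -4.1622449;  |Δ| = 3.1377551
g(-4.1622449) = 3.8978603
s₃ = -4.1622449 − 3.8978603·(3.1377551)/(16.1978603) = -4.9173157;  |Δ| = 0.7550708
g(-4.9173157) = 1.7990953
s₄ = -4.9173157 − 1.7990953·(-0.7550708)/(-2.0987650) = -5.5645746;  |Δ| = 0.6472589
g(-5.5645746) = -0.9076704
s₅ = -5.5645746 − (-0.9076704)·(-0.6472589)/(-2.7067657) = -5.3475267;  |Δ| = 0.2170479
g(-5.3475267) = 0.0933764
s₆ = -5.3475267 − 0.0933764·(0.2170479)/(1.0010467) = -5.3677727;  |Δ| = 0.0202460
g(-5.3677727) = 0.0039844
s₇ = -5.3677727 − 0.0039844·(-0.0202460)/(-0.0893919) = -5.3686751;  |Δ| = 0.0009024
g(-5.3686751) = -0.0000191
s₈ = -5.3686751 − (-0.0000191)·(-0.0009024)/(-0.0040035) = -5.3686708;  |Δ| = 0.0000043
|s₈ − s₇| = 0.0000043 < 0.0001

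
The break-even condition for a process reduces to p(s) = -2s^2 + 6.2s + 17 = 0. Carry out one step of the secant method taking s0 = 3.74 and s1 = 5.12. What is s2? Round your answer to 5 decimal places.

4.80014

p(3.74) = 12.2128000, p(5.12) = -3.6848000
s2 = 5.1200000 − (-3.6848000)·(5.1200000 − 3.7400000) / (-3.6848000 − 12.2128000) = 5.1200000 − (-5.0850240)/(-15.8976000) = 4.8001389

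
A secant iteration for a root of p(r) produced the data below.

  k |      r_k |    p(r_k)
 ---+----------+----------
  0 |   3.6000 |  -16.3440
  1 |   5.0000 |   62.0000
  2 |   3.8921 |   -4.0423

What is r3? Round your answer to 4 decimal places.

r3 = 3.8921 − (-4.0423)·(3.8921 − 5.0000) / (-4.0423 − 62.0000)
   = 3.8921 − (4.478464)/(-66.042300) = 3.959912

3.9599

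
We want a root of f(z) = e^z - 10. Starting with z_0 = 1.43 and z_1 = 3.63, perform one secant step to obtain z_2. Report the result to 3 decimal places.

1.812

f(1.43) = -5.82130, f(3.63) = 27.71282
z_2 = 3.63000 − 27.71282·(3.63000 − 1.43000) / (27.71282 − (-5.82130)) = 3.63000 − (60.96820)/(33.53412) = 1.81191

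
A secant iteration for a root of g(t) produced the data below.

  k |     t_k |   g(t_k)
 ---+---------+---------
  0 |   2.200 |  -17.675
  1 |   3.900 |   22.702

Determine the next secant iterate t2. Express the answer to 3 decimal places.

2.944

t2 = 3.900 − 22.702·(3.900 − 2.200) / (22.702 − (-17.675))
   = 3.900 − (38.59340)/(40.37700) = 2.94417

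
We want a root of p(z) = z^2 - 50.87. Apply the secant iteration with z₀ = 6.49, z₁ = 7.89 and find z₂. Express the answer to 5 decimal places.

p(6.49) = -8.7499000, p(7.89) = 11.3821000
z₂ = 7.8900000 − 11.3821000·(7.8900000 − 6.4900000) / (11.3821000 − (-8.7499000)) = 7.8900000 − (15.9349400)/(20.1320000) = 7.0984771

7.09848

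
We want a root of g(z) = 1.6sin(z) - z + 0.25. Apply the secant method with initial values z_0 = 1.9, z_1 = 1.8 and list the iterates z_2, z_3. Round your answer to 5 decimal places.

1.80566, 1.80596

g(1.9) = -0.1359199, g(1.8) = 0.0081562
z_2 = 1.8000000 − 0.0081562·(1.8000000 − 1.9000000) / (0.0081562 − (-0.1359199)) = 1.8000000 − (-0.0008156)/(0.1440761) = 1.8056610
g(1.8056610) = 0.0004123
z_3 = 1.8056610 − 0.0004123·(1.8056610 − 1.8000000) / (0.0004123 − 0.0081562) = 1.8056610 − (0.0000023)/(-0.0077439) = 1.8059624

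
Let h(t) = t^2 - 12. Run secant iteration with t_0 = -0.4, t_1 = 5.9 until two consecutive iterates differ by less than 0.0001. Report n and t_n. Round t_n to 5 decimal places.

n = 8, t_n = 3.46410

h(-0.4) = -11.8400000, h(5.9) = 22.8100000
t_2 = 5.9000000 − 22.8100000·(6.3000000)/(34.6500000) = 1.7527273;  |Δ| = 4.1472727
h(1.7527273) = -8.9279471
t_3 = 1.7527273 − (-8.9279471)·(-4.1472727)/(-31.7379471) = 2.9193633;  |Δ| = 1.1666360
h(2.9193633) = -3.4773181
t_4 = 2.9193633 − (-3.4773181)·(1.1666360)/(5.4506290) = 3.6636378;  |Δ| = 0.7442746
h(3.6636378) = 1.4222421
t_5 = 3.6636378 − 1.4222421·(0.7442746)/(4.8995602) = 3.4475901;  |Δ| = 0.2160477
h(3.4475901) = -0.1141222
t_6 = 3.4475901 − (-0.1141222)·(-0.2160477)/(-1.5363643) = 3.4636383;  |Δ| = 0.0160482
h(3.4636383) = -0.0032096
t_7 = 3.4636383 − (-0.0032096)·(0.0160482)/(0.1109126) = 3.4641027;  |Δ| = 0.0004644
h(3.4641027) = 0.0000077
t_8 = 3.4641027 − 0.0000077·(0.0004644)/(0.0032173) = 3.4641016;  |Δ| = 0.0000011
|t_8 − t_7| = 0.0000011 < 0.0001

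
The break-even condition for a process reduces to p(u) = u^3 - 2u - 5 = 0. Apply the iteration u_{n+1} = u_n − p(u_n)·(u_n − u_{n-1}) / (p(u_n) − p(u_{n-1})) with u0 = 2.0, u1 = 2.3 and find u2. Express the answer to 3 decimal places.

p(2.0) = -1.00000, p(2.3) = 2.56700
u2 = 2.30000 − 2.56700·(2.30000 − 2.00000) / (2.56700 − (-1.00000)) = 2.30000 − (0.77010)/(3.56700) = 2.08410

2.084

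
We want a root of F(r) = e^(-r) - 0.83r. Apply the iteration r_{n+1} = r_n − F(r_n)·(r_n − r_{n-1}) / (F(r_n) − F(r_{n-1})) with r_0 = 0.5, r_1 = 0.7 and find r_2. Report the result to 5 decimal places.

0.63882

F(0.5) = 0.1915307, F(0.7) = -0.0844147
r_2 = 0.7000000 − (-0.0844147)·(0.7000000 − 0.5000000) / (-0.0844147 − 0.1915307) = 0.7000000 − (-0.0168829)/(-0.2759454) = 0.6388178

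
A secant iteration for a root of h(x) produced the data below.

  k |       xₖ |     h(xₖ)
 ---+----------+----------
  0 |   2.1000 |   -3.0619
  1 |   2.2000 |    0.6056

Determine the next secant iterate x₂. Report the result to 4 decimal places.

x₂ = 2.2000 − 0.6056·(2.2000 − 2.1000) / (0.6056 − (-3.0619))
   = 2.2000 − (0.060560)/(3.667500) = 2.183487

2.1835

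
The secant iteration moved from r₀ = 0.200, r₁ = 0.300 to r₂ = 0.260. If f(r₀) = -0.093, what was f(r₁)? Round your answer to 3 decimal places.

The secant line through (0.200, -0.093) and (0.300, f(r₁)) crosses zero at r₂ = 0.260.
So (0.200, -0.093), (0.300, f(r₁)), (0.260, 0) are collinear:
f(r₁) = -0.093 · (0.300 − 0.260) / (0.200 − 0.260) = -0.093 · (0.04000)/(-0.06000) = 0.06200

0.062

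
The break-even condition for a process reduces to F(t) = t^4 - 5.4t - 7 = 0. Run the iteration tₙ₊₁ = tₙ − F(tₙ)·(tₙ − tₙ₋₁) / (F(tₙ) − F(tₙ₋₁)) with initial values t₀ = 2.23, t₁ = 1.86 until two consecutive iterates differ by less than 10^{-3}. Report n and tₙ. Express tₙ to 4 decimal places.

n = 5, tₙ = 2.0639

F(2.23) = 5.687734, F(1.86) = -5.075168
t₂ = 1.860000 − (-5.075168)·(-0.370000)/(-10.762902) = 2.034471;  |Δ| = 0.174471
F(2.034471) = -0.854230
t₃ = 2.034471 − (-0.854230)·(0.174471)/(4.220938) = 2.069780;  |Δ| = 0.035309
F(2.069780) = 0.175754
t₄ = 2.069780 − 0.175754·(0.035309)/(1.029984) = 2.063755;  |Δ| = 0.006025
F(2.063755) = -0.004475
t₅ = 2.063755 − (-0.004475)·(-0.006025)/(-0.180229) = 2.063905;  |Δ| = 0.000150
|t₅ − t₄| = 0.000150 < 10^{-3}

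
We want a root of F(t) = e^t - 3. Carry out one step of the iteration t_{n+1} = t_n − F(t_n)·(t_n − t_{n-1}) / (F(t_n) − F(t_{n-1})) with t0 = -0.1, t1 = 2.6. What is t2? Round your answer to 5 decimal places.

F(-0.1) = -2.0951626, F(2.6) = 10.4637380
t2 = 2.6000000 − 10.4637380·(2.6000000 − (-0.1000000)) / (10.4637380 − (-2.0951626)) = 2.6000000 − (28.2520927)/(12.5589006) = 0.3504327

0.35043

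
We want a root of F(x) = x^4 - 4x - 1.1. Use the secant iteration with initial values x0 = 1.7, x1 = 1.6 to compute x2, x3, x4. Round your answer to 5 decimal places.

F(1.7) = 0.4521000, F(1.6) = -0.9464000
x2 = 1.6000000 − (-0.9464000)·(1.6000000 − 1.7000000) / (-0.9464000 − 0.4521000) = 1.6000000 − (0.0946400)/(-1.3985000) = 1.6676725
F(1.6676725) = -0.0359971
x3 = 1.6676725 − (-0.0359971)·(1.6676725 − 1.6000000) / (-0.0359971 − (-0.9464000)) = 1.6676725 − (-0.0024360)/(0.9104029) = 1.6703483
F(1.6703483) = 0.0030602
x4 = 1.6703483 − 0.0030602·(1.6703483 − 1.6676725) / (0.0030602 − (-0.0359971)) = 1.6703483 − (0.0000082)/(0.0390574) = 1.6701386

1.66767, 1.67035, 1.67014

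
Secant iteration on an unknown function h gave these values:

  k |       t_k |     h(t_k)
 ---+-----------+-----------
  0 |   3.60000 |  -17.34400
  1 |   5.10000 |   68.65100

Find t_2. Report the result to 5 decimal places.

3.90253

t_2 = 5.10000 − 68.65100·(5.10000 − 3.60000) / (68.65100 − (-17.34400))
   = 5.10000 − (102.9765000)/(85.9950000) = 3.9025292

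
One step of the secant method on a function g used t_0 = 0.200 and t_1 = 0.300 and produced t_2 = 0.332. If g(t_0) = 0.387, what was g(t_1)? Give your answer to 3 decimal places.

0.094

The secant line through (0.200, 0.387) and (0.300, g(t_1)) crosses zero at t_2 = 0.332.
So (0.200, 0.387), (0.300, g(t_1)), (0.332, 0) are collinear:
g(t_1) = 0.387 · (0.300 − 0.332) / (0.200 − 0.332) = 0.387 · (-0.03200)/(-0.13200) = 0.09382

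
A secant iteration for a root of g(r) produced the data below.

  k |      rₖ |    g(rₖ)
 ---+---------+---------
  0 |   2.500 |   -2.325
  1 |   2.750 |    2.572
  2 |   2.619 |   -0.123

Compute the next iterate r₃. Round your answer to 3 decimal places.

r₃ = 2.619 − (-0.123)·(2.619 − 2.750) / (-0.123 − 2.572)
   = 2.619 − (0.01611)/(-2.69500) = 2.62498

2.625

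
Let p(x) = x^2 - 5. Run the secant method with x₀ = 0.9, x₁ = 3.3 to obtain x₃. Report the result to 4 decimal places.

p(0.9) = -4.190000, p(3.3) = 5.890000
x₂ = 3.300000 − 5.890000·(3.300000 − 0.900000) / (5.890000 − (-4.190000)) = 3.300000 − (14.136000)/(10.080000) = 1.897619
p(1.897619) = -1.399042
x₃ = 1.897619 − (-1.399042)·(1.897619 − 3.300000) / (-1.399042 − 5.890000) = 1.897619 − (1.961990)/(-7.289042) = 2.166789

2.1668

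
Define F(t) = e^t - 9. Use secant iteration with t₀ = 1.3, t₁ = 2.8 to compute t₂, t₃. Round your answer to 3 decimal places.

F(1.3) = -5.33070, F(2.8) = 7.44465
t₂ = 2.80000 − 7.44465·(2.80000 − 1.30000) / (7.44465 − (-5.33070)) = 2.80000 − (11.16697)/(12.77535) = 1.92590
F(1.92590) = -2.13870
t₃ = 1.92590 − (-2.13870)·(1.92590 − 2.80000) / (-2.13870 − 7.44465) = 1.92590 − (1.86944)/(-9.58335) = 2.12097

1.926, 2.121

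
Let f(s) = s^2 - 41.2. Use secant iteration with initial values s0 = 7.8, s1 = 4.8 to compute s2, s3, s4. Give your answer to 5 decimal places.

f(7.8) = 19.6400000, f(4.8) = -18.1600000
s2 = 4.8000000 − (-18.1600000)·(4.8000000 − 7.8000000) / (-18.1600000 − 19.6400000) = 4.8000000 − (54.4800000)/(-37.8000000) = 6.2412698
f(6.2412698) = -2.2465508
s3 = 6.2412698 − (-2.2465508)·(6.2412698 − 4.8000000) / (-2.2465508 − (-18.1600000)) = 6.2412698 − (-3.2378859)/(15.9134492) = 6.4447384
f(6.4447384) = 0.3346525
s4 = 6.4447384 − 0.3346525·(6.4447384 − 6.2412698) / (0.3346525 − (-2.2465508)) = 6.4447384 − (0.0680912)/(2.5812032) = 6.4183587

6.24127, 6.44474, 6.41836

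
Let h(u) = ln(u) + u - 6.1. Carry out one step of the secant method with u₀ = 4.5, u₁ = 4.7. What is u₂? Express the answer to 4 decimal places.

4.5788

h(4.5) = -0.095923, h(4.7) = 0.147563
u₂ = 4.700000 − 0.147563·(4.700000 − 4.500000) / (0.147563 − (-0.095923)) = 4.700000 − (0.029513)/(0.243485) = 4.578791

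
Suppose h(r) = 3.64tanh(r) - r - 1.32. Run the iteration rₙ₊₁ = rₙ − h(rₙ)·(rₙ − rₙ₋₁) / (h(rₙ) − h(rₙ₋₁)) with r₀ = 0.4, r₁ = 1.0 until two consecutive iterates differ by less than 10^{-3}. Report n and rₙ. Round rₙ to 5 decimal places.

h(0.4) = -0.3369858, h(1.0) = 0.4522027
r₂ = 1.0000000 − 0.4522027·(0.6000000)/(0.7891885) = 0.6562017;  |Δ| = 0.3437983
h(0.6562017) = 0.1198199
r₃ = 0.6562017 − 0.1198199·(-0.3437983)/(-0.3323828) = 0.5322667;  |Δ| = 0.1239351
h(0.5322667) = -0.0791796
r₄ = 0.5322667 − (-0.0791796)·(-0.1239351)/(-0.1989996) = 0.5815790;  |Δ| = 0.0493123
h(0.5815790) = 0.0050971
r₅ = 0.5815790 − 0.0050971·(0.0493123)/(0.0842767) = 0.5785965;  |Δ| = 0.0029825
h(0.5785965) = 0.0001898
r₆ = 0.5785965 − 0.0001898·(-0.0029825)/(-0.0049073) = 0.5784811;  |Δ| = 0.0001154
|r₆ − r₅| = 0.0001154 < 10^{-3}

n = 6, rₙ = 0.57848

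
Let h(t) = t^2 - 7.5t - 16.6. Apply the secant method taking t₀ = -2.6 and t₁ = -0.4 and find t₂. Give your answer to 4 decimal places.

-1.6800

h(-2.6) = 9.660000, h(-0.4) = -13.440000
t₂ = -0.400000 − (-13.440000)·(-0.400000 − (-2.600000)) / (-13.440000 − 9.660000) = -0.400000 − (-29.568000)/(-23.100000) = -1.680000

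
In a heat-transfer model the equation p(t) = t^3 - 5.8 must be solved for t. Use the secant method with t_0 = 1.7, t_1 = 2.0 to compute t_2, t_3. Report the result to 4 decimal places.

p(1.7) = -0.887000, p(2.0) = 2.200000
t_2 = 2.000000 − 2.200000·(2.000000 − 1.700000) / (2.200000 − (-0.887000)) = 2.000000 − (0.660000)/(3.087000) = 1.786200
p(1.786200) = -0.101108
t_3 = 1.786200 − (-0.101108)·(1.786200 − 2.000000) / (-0.101108 − 2.200000) = 1.786200 − (0.021617)/(-2.301108) = 1.795594

1.7862, 1.7956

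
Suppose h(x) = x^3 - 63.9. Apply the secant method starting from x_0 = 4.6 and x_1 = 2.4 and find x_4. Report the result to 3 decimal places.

3.987

h(4.6) = 33.43600, h(2.4) = -50.07600
x_2 = 2.40000 − (-50.07600)·(2.40000 − 4.60000) / (-50.07600 − 33.43600) = 2.40000 − (110.16720)/(-83.51200) = 3.71918
h(3.71918) = -12.45527
x_3 = 3.71918 − (-12.45527)·(3.71918 − 2.40000) / (-12.45527 − (-50.07600)) = 3.71918 − (-16.43071)/(37.62073) = 4.15592
h(4.15592) = 7.87991
x_4 = 4.15592 − 7.87991·(4.15592 − 3.71918) / (7.87991 − (-12.45527)) = 4.15592 − (3.44152)/(20.33517) = 3.98668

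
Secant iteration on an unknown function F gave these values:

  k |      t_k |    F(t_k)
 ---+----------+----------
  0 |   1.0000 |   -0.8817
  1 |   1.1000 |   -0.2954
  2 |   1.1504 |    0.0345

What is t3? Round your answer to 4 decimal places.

1.1451

t3 = 1.1504 − 0.0345·(1.1504 − 1.1000) / (0.0345 − (-0.2954))
   = 1.1504 − (0.001739)/(0.329900) = 1.145129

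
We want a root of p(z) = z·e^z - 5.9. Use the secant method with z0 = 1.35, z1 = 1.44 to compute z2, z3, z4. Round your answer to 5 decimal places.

p(1.35) = -0.6924755, p(1.44) = 0.1778020
z2 = 1.4400000 − 0.1778020·(1.4400000 − 1.3500000) / (0.1778020 − (-0.6924755)) = 1.4400000 − (0.0160022)/(0.8702775) = 1.4216126
p(1.4216126) = -0.0091259
z3 = 1.4216126 − (-0.0091259)·(1.4216126 − 1.4400000) / (-0.0091259 − 0.1778020) = 1.4216126 − (0.0001678)/(-0.1869279) = 1.4225102
p(1.4225102) = -0.0001122
z4 = 1.4225102 − (-0.0001122)·(1.4225102 − 1.4216126) / (-0.0001122 − (-0.0091259)) = 1.4225102 − (-0.0000001)/(0.0090137) = 1.4225214

1.42161, 1.42251, 1.42252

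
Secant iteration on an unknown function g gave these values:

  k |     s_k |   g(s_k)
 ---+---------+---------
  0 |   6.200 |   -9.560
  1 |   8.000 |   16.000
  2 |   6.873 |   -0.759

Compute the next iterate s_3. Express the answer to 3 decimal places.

s_3 = 6.873 − (-0.759)·(6.873 − 8.000) / (-0.759 − 16.000)
   = 6.873 − (0.85539)/(-16.75900) = 6.92404

6.924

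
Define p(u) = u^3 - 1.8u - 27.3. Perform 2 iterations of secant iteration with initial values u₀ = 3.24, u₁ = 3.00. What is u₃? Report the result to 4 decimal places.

3.2102

p(3.24) = 0.880224, p(3.00) = -5.700000
u₂ = 3.000000 − (-5.700000)·(3.000000 − 3.240000) / (-5.700000 − 0.880224) = 3.000000 − (1.368000)/(-6.580224) = 3.207896
p(3.207896) = -0.063059
u₃ = 3.207896 − (-0.063059)·(3.207896 − 3.000000) / (-0.063059 − (-5.700000)) = 3.207896 − (-0.013110)/(5.636941) = 3.210221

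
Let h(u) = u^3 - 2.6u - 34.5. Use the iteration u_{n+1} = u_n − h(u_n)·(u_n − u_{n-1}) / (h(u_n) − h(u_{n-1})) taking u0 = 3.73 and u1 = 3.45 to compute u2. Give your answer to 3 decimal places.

h(3.73) = 7.69712, h(3.45) = -2.40637
u2 = 3.45000 − (-2.40637)·(3.45000 − 3.73000) / (-2.40637 − 7.69712) = 3.45000 − (0.67378)/(-10.10349) = 3.51669

3.517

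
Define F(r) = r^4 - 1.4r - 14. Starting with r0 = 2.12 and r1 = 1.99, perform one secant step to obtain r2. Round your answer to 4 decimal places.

2.0231

F(2.12) = 3.231631, F(1.99) = -1.103608
r2 = 1.990000 − (-1.103608)·(1.990000 − 2.120000) / (-1.103608 − 3.231631) = 1.990000 − (0.143469)/(-4.335239) = 2.023094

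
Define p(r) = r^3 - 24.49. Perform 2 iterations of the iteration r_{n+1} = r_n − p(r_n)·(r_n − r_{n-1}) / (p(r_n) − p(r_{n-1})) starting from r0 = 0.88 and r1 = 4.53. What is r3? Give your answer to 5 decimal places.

2.39646

p(0.88) = -23.8085280, p(4.53) = 68.4696770
r2 = 4.5300000 − 68.4696770·(4.5300000 − 0.8800000) / (68.4696770 − (-23.8085280)) = 4.5300000 − (249.9143211)/(92.2782050) = 1.8217297
p(1.8217297) = -18.4442272
r3 = 1.8217297 − (-18.4442272)·(1.8217297 − 4.5300000) / (-18.4442272 − 68.4696770) = 1.8217297 − (49.9519525)/(-86.9139042) = 2.3964588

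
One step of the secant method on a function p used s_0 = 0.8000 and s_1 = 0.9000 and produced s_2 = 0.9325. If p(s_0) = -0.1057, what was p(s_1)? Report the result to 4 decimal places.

-0.0259

The secant line through (0.8000, -0.1057) and (0.9000, p(s_1)) crosses zero at s_2 = 0.9325.
So (0.8000, -0.1057), (0.9000, p(s_1)), (0.9325, 0) are collinear:
p(s_1) = -0.1057 · (0.9000 − 0.9325) / (0.8000 − 0.9325) = -0.1057 · (-0.032500)/(-0.132500) = -0.025926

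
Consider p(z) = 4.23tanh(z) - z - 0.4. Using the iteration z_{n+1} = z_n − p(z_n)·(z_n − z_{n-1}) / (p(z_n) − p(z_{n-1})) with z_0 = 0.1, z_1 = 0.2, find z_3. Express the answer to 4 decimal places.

p(0.1) = -0.078404, p(0.2) = 0.234898
z_2 = 0.200000 − 0.234898·(0.200000 − 0.100000) / (0.234898 − (-0.078404)) = 0.200000 − (0.023490)/(0.313302) = 0.125025
p(0.125025) = 0.001093
z_3 = 0.125025 − 0.001093·(0.125025 − 0.200000) / (0.001093 − 0.234898) = 0.125025 − (-0.000082)/(-0.233805) = 0.124675

0.1247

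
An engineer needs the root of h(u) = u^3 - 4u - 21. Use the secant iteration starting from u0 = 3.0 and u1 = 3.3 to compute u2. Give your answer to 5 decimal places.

3.23265

h(3.0) = -6.0000000, h(3.3) = 1.7370000
u2 = 3.3000000 − 1.7370000·(3.3000000 − 3.0000000) / (1.7370000 − (-6.0000000)) = 3.3000000 − (0.5211000)/(7.7370000) = 3.2326483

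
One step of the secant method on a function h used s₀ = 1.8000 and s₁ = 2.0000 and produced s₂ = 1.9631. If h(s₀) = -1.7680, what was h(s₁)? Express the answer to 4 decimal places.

0.4000

The secant line through (1.8000, -1.7680) and (2.0000, h(s₁)) crosses zero at s₂ = 1.9631.
So (1.8000, -1.7680), (2.0000, h(s₁)), (1.9631, 0) are collinear:
h(s₁) = -1.7680 · (2.0000 − 1.9631) / (1.8000 − 1.9631) = -1.7680 · (0.036900)/(-0.163100) = 0.399995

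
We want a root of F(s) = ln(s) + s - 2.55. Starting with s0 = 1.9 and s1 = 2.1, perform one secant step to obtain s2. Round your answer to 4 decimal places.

F(1.9) = -0.008146, F(2.1) = 0.291937
s2 = 2.100000 − 0.291937·(2.100000 − 1.900000) / (0.291937 − (-0.008146)) = 2.100000 − (0.058387)/(0.300083) = 1.905429

1.9054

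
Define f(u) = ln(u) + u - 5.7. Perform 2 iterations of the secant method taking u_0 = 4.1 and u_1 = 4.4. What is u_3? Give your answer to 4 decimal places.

4.2525

f(4.1) = -0.189013, f(4.4) = 0.181605
u_2 = 4.400000 − 0.181605·(4.400000 − 4.100000) / (0.181605 − (-0.189013)) = 4.400000 − (0.054481)/(0.370618) = 4.252998
f(4.252998) = 0.000623
u_3 = 4.252998 − 0.000623·(4.252998 − 4.400000) / (0.000623 − 0.181605) = 4.252998 − (-0.000092)/(-0.180982) = 4.252493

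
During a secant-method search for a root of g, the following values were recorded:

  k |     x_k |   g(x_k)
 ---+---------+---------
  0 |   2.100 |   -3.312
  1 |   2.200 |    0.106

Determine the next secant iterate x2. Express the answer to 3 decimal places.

2.197

x2 = 2.200 − 0.106·(2.200 − 2.100) / (0.106 − (-3.312))
   = 2.200 − (0.01060)/(3.41800) = 2.19690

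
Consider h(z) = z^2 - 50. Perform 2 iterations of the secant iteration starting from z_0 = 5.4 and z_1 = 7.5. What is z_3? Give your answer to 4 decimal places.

h(5.4) = -20.840000, h(7.5) = 6.250000
z_2 = 7.500000 − 6.250000·(7.500000 − 5.400000) / (6.250000 − (-20.840000)) = 7.500000 − (13.125000)/(27.090000) = 7.015504
h(7.015504) = -0.782705
z_3 = 7.015504 − (-0.782705)·(7.015504 − 7.500000) / (-0.782705 − 6.250000) = 7.015504 − (0.379218)/(-7.032705) = 7.069426

7.0694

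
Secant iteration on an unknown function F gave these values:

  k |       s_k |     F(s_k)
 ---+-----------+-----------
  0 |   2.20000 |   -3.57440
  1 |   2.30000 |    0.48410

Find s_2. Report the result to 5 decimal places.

s_2 = 2.30000 − 0.48410·(2.30000 − 2.20000) / (0.48410 − (-3.57440))
   = 2.30000 − (0.0484100)/(4.0585000) = 2.2880719

2.28807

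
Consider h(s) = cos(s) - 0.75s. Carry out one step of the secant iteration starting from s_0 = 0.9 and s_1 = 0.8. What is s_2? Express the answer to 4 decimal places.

0.8644

h(0.9) = -0.053390, h(0.8) = 0.096707
s_2 = 0.800000 − 0.096707·(0.800000 − 0.900000) / (0.096707 − (-0.053390)) = 0.800000 − (-0.009671)/(0.150097) = 0.864430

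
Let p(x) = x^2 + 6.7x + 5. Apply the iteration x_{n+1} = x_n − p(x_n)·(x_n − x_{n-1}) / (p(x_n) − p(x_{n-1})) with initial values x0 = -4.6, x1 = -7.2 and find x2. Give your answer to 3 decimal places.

-5.514

p(-4.6) = -4.66000, p(-7.2) = 8.60000
x2 = -7.20000 − 8.60000·(-7.20000 − (-4.60000)) / (8.60000 − (-4.66000)) = -7.20000 − (-22.36000)/(13.26000) = -5.51373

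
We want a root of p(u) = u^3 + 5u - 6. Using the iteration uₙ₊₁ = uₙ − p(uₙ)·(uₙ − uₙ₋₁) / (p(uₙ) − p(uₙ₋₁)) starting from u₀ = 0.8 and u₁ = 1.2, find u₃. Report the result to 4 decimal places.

0.9989

p(0.8) = -1.488000, p(1.2) = 1.728000
u₂ = 1.200000 − 1.728000·(1.200000 − 0.800000) / (1.728000 − (-1.488000)) = 1.200000 − (0.691200)/(3.216000) = 0.985075
p(0.985075) = -0.118738
u₃ = 0.985075 − (-0.118738)·(0.985075 − 1.200000) / (-0.118738 − 1.728000) = 0.985075 − (0.025520)/(-1.846738) = 0.998893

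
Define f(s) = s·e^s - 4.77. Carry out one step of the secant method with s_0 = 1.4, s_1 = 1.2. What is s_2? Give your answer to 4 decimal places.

f(1.4) = 0.907280, f(1.2) = -0.785860
s_2 = 1.200000 − (-0.785860)·(1.200000 − 1.400000) / (-0.785860 − 0.907280) = 1.200000 − (0.157172)/(-1.693140) = 1.292829

1.2928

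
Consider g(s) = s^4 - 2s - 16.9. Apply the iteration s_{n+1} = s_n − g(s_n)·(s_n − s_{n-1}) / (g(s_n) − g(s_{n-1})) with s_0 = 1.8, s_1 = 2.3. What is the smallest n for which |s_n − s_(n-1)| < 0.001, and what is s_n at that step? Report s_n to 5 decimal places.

n = 5, s_n = 2.14555

g(1.8) = -10.0024000, g(2.3) = 6.4841000
s_2 = 2.3000000 − 6.4841000·(0.5000000)/(16.4865000) = 2.1033512;  |Δ| = 0.1966488
g(2.1033512) = -1.5341621
s_3 = 2.1033512 − (-1.5341621)·(-0.1966488)/(-8.0182621) = 2.1409767;  |Δ| = 0.0376255
g(2.1409767) = -0.1709021
s_4 = 2.1409767 − (-0.1709021)·(0.0376255)/(1.3632600) = 2.1456936;  |Δ| = 0.0047168
g(2.1456936) = 0.0054369
s_5 = 2.1456936 − 0.0054369·(0.0047168)/(0.1763390) = 2.1455481;  |Δ| = 0.0001454
|s_5 − s_4| = 0.0001454 < 0.001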